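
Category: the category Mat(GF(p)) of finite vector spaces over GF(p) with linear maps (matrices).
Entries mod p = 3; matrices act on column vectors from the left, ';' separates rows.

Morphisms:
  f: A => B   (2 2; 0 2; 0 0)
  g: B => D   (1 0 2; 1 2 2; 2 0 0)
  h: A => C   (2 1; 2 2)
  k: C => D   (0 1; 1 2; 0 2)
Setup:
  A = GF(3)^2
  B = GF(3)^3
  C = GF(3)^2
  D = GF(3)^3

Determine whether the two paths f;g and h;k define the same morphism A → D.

Answer: DOES NOT COMMUTE

Trace:
Path 1 = f;g:
  e0=(1,0) f=>(2,0,0) g=>(2,2,1)
  e1=(0,1) f=>(2,2,0) g=>(2,0,1)
  ⟦path⟧₁ = (2 2; 2 0; 1 1)
Path 2 = h;k:
  e0=(1,0) h=>(2,2) k=>(2,0,1)
  e1=(0,1) h=>(1,2) k=>(2,2,1)
  ⟦path⟧₂ = (2 2; 0 2; 1 1)
Equal? distinct morphisms ✗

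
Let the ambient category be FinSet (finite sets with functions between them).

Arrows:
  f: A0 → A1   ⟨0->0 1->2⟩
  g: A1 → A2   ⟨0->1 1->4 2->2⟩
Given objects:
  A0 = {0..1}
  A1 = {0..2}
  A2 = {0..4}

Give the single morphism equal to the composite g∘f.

  0 f→0 g→1
  1 f→2 g→2
⟦path⟧: ⟨0->1 1->2⟩

Answer: ⟨0->1 1->2⟩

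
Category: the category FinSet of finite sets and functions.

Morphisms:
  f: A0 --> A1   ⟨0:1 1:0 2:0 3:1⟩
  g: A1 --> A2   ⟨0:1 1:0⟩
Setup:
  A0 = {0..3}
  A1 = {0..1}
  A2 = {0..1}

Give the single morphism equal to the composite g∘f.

  0 f-->1 g-->0
  1 f-->0 g-->1
  2 f-->0 g-->1
  3 f-->1 g-->0
result: ⟨0:0 1:1 2:1 3:0⟩

Answer: ⟨0:0 1:1 2:1 3:0⟩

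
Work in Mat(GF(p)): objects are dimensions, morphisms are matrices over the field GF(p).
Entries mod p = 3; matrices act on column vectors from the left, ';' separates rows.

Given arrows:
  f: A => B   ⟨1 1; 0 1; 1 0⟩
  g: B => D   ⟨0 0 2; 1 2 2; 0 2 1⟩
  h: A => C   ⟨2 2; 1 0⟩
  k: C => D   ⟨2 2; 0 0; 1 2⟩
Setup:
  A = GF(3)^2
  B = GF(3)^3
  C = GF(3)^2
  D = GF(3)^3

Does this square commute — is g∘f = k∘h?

Answer: DOES NOT COMMUTE

Work:
Along f;g (path 1):
  e0=[1,0] f=>[1,0,1] g=>[2,0,1]
  e1=[0,1] f=>[1,1,0] g=>[0,0,2]
  composite₁ = ⟨2 0; 0 0; 1 2⟩
Along h;k (path 2):
  e0=[1,0] h=>[2,1] k=>[0,0,1]
  e1=[0,1] h=>[2,0] k=>[1,0,2]
  composite₂ = ⟨0 1; 0 0; 1 2⟩
Equal? NO — does not commute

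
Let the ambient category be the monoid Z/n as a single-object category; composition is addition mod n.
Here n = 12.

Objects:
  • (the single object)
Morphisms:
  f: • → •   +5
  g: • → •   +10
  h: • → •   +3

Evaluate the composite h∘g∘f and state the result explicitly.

  0 +5≡5 +10≡3 +3≡6  (mod 12)
⟦path⟧: +6

Answer: +6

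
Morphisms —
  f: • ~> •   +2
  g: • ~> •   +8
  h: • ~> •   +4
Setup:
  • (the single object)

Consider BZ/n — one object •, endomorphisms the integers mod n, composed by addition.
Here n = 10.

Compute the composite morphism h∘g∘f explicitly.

Answer: +4

Derivation:
  0 +2≡2 +8≡0 +4≡4  (mod 10)
result: +4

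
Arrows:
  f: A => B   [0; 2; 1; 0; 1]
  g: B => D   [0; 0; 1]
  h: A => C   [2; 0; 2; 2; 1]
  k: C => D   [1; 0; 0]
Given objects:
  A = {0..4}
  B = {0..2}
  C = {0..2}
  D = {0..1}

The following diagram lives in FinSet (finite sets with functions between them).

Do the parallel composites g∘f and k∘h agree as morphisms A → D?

Answer: COMMUTES

Trace:
1) trace f;g:
  0 f=>0 g=>0
  1 f=>2 g=>1
  2 f=>1 g=>0
  3 f=>0 g=>0
  4 f=>1 g=>0
  composite₁ = [0; 1; 0; 0; 0]
2) trace h;k:
  0 h=>2 k=>0
  1 h=>0 k=>1
  2 h=>2 k=>0
  3 h=>2 k=>0
  4 h=>1 k=>0
  composite₂ = [0; 1; 0; 0; 0]
Equal? equal; square commutes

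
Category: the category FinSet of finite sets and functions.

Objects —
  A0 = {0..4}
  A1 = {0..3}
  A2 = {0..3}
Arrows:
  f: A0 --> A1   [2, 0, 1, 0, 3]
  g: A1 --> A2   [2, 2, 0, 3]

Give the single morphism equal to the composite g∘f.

Answer: [0, 2, 2, 2, 3]

Trace:
  0 f-->2 g-->0
  1 f-->0 g-->2
  2 f-->1 g-->2
  3 f-->0 g-->2
  4 f-->3 g-->3
result: [0, 2, 2, 2, 3]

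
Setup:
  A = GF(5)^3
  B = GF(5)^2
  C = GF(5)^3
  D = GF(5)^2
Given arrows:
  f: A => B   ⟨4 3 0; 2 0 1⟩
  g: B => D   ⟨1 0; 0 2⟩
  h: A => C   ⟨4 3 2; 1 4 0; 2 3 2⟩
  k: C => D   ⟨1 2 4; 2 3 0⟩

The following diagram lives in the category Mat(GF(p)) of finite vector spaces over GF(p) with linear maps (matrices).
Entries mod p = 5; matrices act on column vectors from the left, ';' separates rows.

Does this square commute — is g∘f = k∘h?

Answer: DOES NOT COMMUTE

Derivation:
Path 1 = f;g:
  e0=(1,0,0) f=>(4,2) g=>(4,4)
  e1=(0,1,0) f=>(3,0) g=>(3,0)
  e2=(0,0,1) f=>(0,1) g=>(0,2)
  composite₁ = ⟨4 3 0; 4 0 2⟩
Path 2 = h;k:
  e0=(1,0,0) h=>(4,1,2) k=>(4,1)
  e1=(0,1,0) h=>(3,4,3) k=>(3,3)
  e2=(0,0,1) h=>(2,0,2) k=>(0,4)
  composite₂ = ⟨4 3 0; 1 3 4⟩
Equal? distinct morphisms ✗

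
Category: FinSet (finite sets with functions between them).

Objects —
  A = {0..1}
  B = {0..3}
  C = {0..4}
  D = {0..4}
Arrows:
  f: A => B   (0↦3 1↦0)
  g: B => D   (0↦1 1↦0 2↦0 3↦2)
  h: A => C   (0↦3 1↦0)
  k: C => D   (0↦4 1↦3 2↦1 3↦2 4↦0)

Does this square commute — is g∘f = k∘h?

1) trace f;g:
  0 f=>3 g=>2
  1 f=>0 g=>1
  composite₁ = (0↦2 1↦1)
2) trace h;k:
  0 h=>3 k=>2
  1 h=>0 k=>4
  composite₂ = (0↦2 1↦4)
Equal? NO — does not commute

Answer: DOES NOT COMMUTE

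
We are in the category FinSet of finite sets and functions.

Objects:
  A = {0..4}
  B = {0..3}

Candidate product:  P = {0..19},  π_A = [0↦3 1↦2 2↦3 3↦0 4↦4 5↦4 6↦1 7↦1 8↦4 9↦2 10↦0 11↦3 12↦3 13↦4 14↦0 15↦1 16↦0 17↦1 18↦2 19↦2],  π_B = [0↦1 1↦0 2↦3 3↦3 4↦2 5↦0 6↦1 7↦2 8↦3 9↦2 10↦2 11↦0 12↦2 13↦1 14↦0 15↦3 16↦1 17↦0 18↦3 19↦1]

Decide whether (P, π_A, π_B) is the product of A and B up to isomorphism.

|A|·|B| = 5·4 = 20;  |P| = 20
Check the pairing map k ↦ (π_A(k), π_B(k)):
  0 ↦ (3,1)
  1 ↦ (2,0)
  2 ↦ (3,3)
  3 ↦ (0,3)
  4 ↦ (4,2)
  5 ↦ (4,0)
  6 ↦ (1,1)
  7 ↦ (1,2)
  8 ↦ (4,3)
  9 ↦ (2,2)
  10 ↦ (0,2)
  11 ↦ (3,0)
  12 ↦ (3,2)
  13 ↦ (4,1)
  14 ↦ (0,0)
  15 ↦ (1,3)
  16 ↦ (0,1)
  17 ↦ (1,0)
  18 ↦ (2,3)
  19 ↦ (2,1)
distinct pairs in image: 20 / 20 needed
  → bijection onto A×B; projections well-typed.

Answer: VALID PRODUCT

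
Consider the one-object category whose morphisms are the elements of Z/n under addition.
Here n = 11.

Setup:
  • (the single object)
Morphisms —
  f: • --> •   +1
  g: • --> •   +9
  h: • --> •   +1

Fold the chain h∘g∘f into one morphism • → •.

  0 +1≡1 +9≡10 +1≡0  (mod 11)
composite: +0

Answer: +0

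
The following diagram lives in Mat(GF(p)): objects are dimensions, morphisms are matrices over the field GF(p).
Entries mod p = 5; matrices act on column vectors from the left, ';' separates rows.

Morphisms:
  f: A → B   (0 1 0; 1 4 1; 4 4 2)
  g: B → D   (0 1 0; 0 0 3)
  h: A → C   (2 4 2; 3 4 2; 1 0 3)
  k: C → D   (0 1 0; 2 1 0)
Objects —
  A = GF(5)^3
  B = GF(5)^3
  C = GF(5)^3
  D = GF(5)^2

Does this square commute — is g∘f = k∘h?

1) trace f;g:
  e0=[1,0,0] f→[0,1,4] g→[1,2]
  e1=[0,1,0] f→[1,4,4] g→[4,2]
  e2=[0,0,1] f→[0,1,2] g→[1,1]
  ⟦path⟧₁ = (1 4 1; 2 2 1)
2) trace h;k:
  e0=[1,0,0] h→[2,3,1] k→[3,2]
  e1=[0,1,0] h→[4,4,0] k→[4,2]
  e2=[0,0,1] h→[2,2,3] k→[2,1]
  ⟦path⟧₂ = (3 4 2; 2 2 1)
Equal? distinct morphisms ✗

Answer: DOES NOT COMMUTE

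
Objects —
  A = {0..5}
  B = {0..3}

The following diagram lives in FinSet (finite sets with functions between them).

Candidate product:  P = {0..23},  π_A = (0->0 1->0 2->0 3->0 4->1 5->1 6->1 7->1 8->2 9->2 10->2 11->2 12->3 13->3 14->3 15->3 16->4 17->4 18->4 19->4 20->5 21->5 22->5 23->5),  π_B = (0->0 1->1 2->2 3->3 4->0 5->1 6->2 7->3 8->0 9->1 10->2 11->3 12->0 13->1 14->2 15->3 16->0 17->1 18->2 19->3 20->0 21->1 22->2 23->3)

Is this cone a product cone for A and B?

|A|·|B| = 6·4 = 24;  |P| = 24
Check the pairing map k ↦ (π_A(k), π_B(k)):
  0 -> (0,0)
  1 -> (0,1)
  2 -> (0,2)
  3 -> (0,3)
  4 -> (1,0)
  5 -> (1,1)
  6 -> (1,2)
  7 -> (1,3)
  8 -> (2,0)
  9 -> (2,1)
  10 -> (2,2)
  11 -> (2,3)
  12 -> (3,0)
  13 -> (3,1)
  14 -> (3,2)
  15 -> (3,3)
  16 -> (4,0)
  17 -> (4,1)
  18 -> (4,2)
  19 -> (4,3)
  20 -> (5,0)
  21 -> (5,1)
  22 -> (5,2)
  23 -> (5,3)
distinct pairs in image: 24 / 24 needed
  → bijection onto A×B; projections well-typed.

Answer: VALID PRODUCT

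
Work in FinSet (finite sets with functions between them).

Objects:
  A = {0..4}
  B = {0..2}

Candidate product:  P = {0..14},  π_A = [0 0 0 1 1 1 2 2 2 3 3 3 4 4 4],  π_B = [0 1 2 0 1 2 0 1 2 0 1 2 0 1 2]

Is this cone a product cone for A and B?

|A|·|B| = 5·3 = 15;  |P| = 15
Check the pairing map k ↦ (π_A(k), π_B(k)):
  0 -> (0,0)
  1 -> (0,1)
  2 -> (0,2)
  3 -> (1,0)
  4 -> (1,1)
  5 -> (1,2)
  6 -> (2,0)
  7 -> (2,1)
  8 -> (2,2)
  9 -> (3,0)
  10 -> (3,1)
  11 -> (3,2)
  12 -> (4,0)
  13 -> (4,1)
  14 -> (4,2)
distinct pairs in image: 15 / 15 needed
  → bijection onto A×B; projections well-typed.

Answer: VALID PRODUCT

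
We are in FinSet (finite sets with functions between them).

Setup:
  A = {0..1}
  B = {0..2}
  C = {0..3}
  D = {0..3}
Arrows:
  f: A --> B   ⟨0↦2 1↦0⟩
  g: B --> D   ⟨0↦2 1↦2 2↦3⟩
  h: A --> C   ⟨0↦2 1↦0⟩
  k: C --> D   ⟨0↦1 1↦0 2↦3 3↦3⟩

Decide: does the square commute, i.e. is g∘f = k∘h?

Answer: DOES NOT COMMUTE

Trace:
1) trace f;g:
  0 f-->2 g-->3
  1 f-->0 g-->2
  composite₁ = ⟨0↦3 1↦2⟩
2) trace h;k:
  0 h-->2 k-->3
  1 h-->0 k-->1
  composite₂ = ⟨0↦3 1↦1⟩
Equal? differ; not commutative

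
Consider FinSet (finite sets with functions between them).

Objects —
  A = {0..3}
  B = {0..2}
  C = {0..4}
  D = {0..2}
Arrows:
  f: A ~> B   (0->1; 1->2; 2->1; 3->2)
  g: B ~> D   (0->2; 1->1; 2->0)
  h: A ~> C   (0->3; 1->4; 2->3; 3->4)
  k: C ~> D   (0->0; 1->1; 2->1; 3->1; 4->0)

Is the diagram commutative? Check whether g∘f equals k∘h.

Answer: COMMUTES

Work:
Path 1 = f;g:
  0 f~>1 g~>1
  1 f~>2 g~>0
  2 f~>1 g~>1
  3 f~>2 g~>0
  ⟦path⟧₁ = (0->1; 1->0; 2->1; 3->0)
Path 2 = h;k:
  0 h~>3 k~>1
  1 h~>4 k~>0
  2 h~>3 k~>1
  3 h~>4 k~>0
  ⟦path⟧₂ = (0->1; 1->0; 2->1; 3->0)
Equal? same morphism ✓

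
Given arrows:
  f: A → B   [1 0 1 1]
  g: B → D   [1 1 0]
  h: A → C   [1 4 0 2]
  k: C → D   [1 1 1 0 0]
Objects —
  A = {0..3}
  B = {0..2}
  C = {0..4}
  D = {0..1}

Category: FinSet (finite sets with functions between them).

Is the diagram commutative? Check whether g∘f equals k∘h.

Answer: DOES NOT COMMUTE

Derivation:
Path 1 = f;g:
  0 f→1 g→1
  1 f→0 g→1
  2 f→1 g→1
  3 f→1 g→1
  ⟦path⟧₁ = [1 1 1 1]
Path 2 = h;k:
  0 h→1 k→1
  1 h→4 k→0
  2 h→0 k→1
  3 h→2 k→1
  ⟦path⟧₂ = [1 0 1 1]
Equal? differ; not commutative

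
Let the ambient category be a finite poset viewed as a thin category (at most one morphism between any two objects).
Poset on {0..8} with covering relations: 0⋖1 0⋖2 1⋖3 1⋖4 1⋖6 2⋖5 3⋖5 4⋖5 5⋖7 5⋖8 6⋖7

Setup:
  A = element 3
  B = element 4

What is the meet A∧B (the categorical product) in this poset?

Lower bounds of A=3 and B=4: {0,1}
  0 <= 1
  1 <= 1
glb = 1

Answer: A∧B = 1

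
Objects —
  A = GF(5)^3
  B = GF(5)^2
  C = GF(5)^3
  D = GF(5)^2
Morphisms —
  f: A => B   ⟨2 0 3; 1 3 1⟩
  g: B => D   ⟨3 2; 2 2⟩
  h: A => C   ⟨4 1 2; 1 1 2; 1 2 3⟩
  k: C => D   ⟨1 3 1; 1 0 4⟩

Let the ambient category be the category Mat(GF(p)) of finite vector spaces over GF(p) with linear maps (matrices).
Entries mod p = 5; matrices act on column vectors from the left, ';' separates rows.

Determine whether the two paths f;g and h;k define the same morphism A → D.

Along f;g (path 1):
  e0=[1,0,0] f=>[2,1] g=>[3,1]
  e1=[0,1,0] f=>[0,3] g=>[1,1]
  e2=[0,0,1] f=>[3,1] g=>[1,3]
  composite₁ = ⟨3 1 1; 1 1 3⟩
Along h;k (path 2):
  e0=[1,0,0] h=>[4,1,1] k=>[3,3]
  e1=[0,1,0] h=>[1,1,2] k=>[1,4]
  e2=[0,0,1] h=>[2,2,3] k=>[1,4]
  composite₂ = ⟨3 1 1; 3 4 4⟩
Equal? distinct morphisms ✗

Answer: DOES NOT COMMUTE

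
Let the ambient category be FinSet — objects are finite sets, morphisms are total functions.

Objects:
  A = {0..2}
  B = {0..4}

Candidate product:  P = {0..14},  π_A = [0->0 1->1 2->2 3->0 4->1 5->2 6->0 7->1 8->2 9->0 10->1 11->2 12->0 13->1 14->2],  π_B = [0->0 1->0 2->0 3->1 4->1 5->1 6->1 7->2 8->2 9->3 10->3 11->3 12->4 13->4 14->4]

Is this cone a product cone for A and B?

|A|·|B| = 3·5 = 15;  |P| = 15
Check the pairing map k ↦ (π_A(k), π_B(k)):
  0 -> (0,0)
  1 -> (1,0)
  2 -> (2,0)
  3 -> (0,1)
  4 -> (1,1)
  5 -> (2,1)
  6 -> (0,1)  ✗ repeats pair of k=3
  7 -> (1,2)
  8 -> (2,2)
  9 -> (0,3)
  10 -> (1,3)
  11 -> (2,3)
  12 -> (0,4)
  13 -> (1,4)
  14 -> (2,4)
distinct pairs in image: 14 / 15 needed
  → (0,1) hit at k=3 and k=6

Answer: NOT A VALID PRODUCT — duplicate pair at indices 3,6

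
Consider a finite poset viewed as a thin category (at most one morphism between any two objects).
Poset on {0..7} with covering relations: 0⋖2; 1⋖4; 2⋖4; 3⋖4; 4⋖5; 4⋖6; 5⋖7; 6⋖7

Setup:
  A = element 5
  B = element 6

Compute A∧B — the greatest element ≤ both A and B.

Answer: A∧B = 4

Work:
{x : x⊑A ∧ x⊑B} = {0,1,2,3,4}  (A=5, B=6)
  0 ⊑ 4
  1 ⊑ 4
  2 ⊑ 4
  3 ⊑ 4
  4 ⊑ 4
glb = 4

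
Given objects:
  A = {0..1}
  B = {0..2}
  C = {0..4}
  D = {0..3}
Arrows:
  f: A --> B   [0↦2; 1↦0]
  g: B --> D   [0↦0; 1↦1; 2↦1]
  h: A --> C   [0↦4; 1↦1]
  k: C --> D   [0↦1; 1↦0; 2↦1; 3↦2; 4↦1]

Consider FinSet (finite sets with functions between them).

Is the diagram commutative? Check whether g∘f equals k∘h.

Path 1 = f;g:
  0 f-->2 g-->1
  1 f-->0 g-->0
  composite₁ = [0↦1; 1↦0]
Path 2 = h;k:
  0 h-->4 k-->1
  1 h-->1 k-->0
  composite₂ = [0↦1; 1↦0]
Equal? YES — commutes

Answer: COMMUTES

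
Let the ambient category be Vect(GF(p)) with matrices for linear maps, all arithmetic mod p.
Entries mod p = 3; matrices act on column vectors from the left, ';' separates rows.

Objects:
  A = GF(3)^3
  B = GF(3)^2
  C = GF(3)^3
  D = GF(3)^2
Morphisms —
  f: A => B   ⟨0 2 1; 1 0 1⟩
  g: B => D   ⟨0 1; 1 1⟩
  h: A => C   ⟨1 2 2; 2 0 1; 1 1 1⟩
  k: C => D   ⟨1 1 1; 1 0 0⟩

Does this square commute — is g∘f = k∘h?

Answer: COMMUTES

Derivation:
1) trace f;g:
  e0=[1,0,0] f=>[0,1] g=>[1,1]
  e1=[0,1,0] f=>[2,0] g=>[0,2]
  e2=[0,0,1] f=>[1,1] g=>[1,2]
  ⟦path⟧₁ = ⟨1 0 1; 1 2 2⟩
2) trace h;k:
  e0=[1,0,0] h=>[1,2,1] k=>[1,1]
  e1=[0,1,0] h=>[2,0,1] k=>[0,2]
  e2=[0,0,1] h=>[2,1,1] k=>[1,2]
  ⟦path⟧₂ = ⟨1 0 1; 1 2 2⟩
Equal? YES — commutes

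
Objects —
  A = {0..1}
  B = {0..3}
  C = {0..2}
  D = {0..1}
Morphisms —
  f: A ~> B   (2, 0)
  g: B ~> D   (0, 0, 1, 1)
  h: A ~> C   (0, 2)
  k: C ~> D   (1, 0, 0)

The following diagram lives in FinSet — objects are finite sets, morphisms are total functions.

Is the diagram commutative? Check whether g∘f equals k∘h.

Along f;g (path 1):
  0 f~>2 g~>1
  1 f~>0 g~>0
  ⟦path⟧₁ = (1, 0)
Along h;k (path 2):
  0 h~>0 k~>1
  1 h~>2 k~>0
  ⟦path⟧₂ = (1, 0)
Equal? YES — commutes

Answer: COMMUTES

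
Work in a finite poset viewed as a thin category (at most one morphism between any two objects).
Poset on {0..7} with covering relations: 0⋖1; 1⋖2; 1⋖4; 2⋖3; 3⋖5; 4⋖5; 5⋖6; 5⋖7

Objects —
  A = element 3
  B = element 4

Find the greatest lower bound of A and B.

Answer: A∧B = 1

Trace:
{x : x⊑A ∧ x⊑B} = {0,1}  (A=3, B=4)
  0 ⊑ 1
  1 ⊑ 1
glb = 1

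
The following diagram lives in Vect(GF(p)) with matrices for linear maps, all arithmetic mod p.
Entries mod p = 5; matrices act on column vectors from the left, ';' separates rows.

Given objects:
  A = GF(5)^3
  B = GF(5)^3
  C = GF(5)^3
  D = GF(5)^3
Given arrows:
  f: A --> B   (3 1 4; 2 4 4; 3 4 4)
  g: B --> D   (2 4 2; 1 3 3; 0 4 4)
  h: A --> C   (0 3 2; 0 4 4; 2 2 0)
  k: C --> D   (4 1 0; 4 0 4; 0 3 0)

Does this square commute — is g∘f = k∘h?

Along f;g (path 1):
  e0=⟨1,0,0⟩ f-->⟨3,2,3⟩ g-->⟨0,3,0⟩
  e1=⟨0,1,0⟩ f-->⟨1,4,4⟩ g-->⟨1,0,2⟩
  e2=⟨0,0,1⟩ f-->⟨4,4,4⟩ g-->⟨2,3,2⟩
  result₁ = (0 1 2; 3 0 3; 0 2 2)
Along h;k (path 2):
  e0=⟨1,0,0⟩ h-->⟨0,0,2⟩ k-->⟨0,3,0⟩
  e1=⟨0,1,0⟩ h-->⟨3,4,2⟩ k-->⟨1,0,2⟩
  e2=⟨0,0,1⟩ h-->⟨2,4,0⟩ k-->⟨2,3,2⟩
  result₂ = (0 1 2; 3 0 3; 0 2 2)
Equal? same morphism ✓

Answer: COMMUTES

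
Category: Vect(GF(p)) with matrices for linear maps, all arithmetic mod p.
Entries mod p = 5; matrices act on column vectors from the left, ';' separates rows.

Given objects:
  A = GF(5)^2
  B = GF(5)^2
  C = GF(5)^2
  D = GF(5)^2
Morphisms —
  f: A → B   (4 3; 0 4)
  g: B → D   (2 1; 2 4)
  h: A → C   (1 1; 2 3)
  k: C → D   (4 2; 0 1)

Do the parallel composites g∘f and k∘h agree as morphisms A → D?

Path 1 = f;g:
  e0=[1,0] f→[4,0] g→[3,3]
  e1=[0,1] f→[3,4] g→[0,2]
  composite₁ = (3 0; 3 2)
Path 2 = h;k:
  e0=[1,0] h→[1,2] k→[3,2]
  e1=[0,1] h→[1,3] k→[0,3]
  composite₂ = (3 0; 2 3)
Equal? differ; not commutative

Answer: DOES NOT COMMUTE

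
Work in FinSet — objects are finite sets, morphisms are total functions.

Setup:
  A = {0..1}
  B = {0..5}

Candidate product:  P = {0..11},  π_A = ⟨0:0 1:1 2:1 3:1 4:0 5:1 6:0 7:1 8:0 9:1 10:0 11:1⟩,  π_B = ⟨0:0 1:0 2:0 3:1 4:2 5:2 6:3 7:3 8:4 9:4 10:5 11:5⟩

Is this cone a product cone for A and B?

Answer: NOT A VALID PRODUCT — duplicate pair at indices 1,2

Work:
|A|·|B| = 2·6 = 12;  |P| = 12
Check the pairing map k ↦ (π_A(k), π_B(k)):
  0 : (0,0)
  1 : (1,0)
  2 : (1,0)  ✗ repeats pair of k=1
  3 : (1,1)
  4 : (0,2)
  5 : (1,2)
  6 : (0,3)
  7 : (1,3)
  8 : (0,4)
  9 : (1,4)
  10 : (0,5)
  11 : (1,5)
distinct pairs in image: 11 / 12 needed
  → (1,0) hit at k=1 and k=2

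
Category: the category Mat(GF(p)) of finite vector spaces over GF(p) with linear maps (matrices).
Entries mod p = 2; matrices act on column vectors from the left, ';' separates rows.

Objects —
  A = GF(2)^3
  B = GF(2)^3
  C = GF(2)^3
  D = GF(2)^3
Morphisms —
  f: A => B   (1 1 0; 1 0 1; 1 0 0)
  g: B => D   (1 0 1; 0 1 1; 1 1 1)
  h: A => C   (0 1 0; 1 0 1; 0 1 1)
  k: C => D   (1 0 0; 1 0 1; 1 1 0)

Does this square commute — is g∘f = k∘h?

Answer: COMMUTES

Trace:
Path 1 = f;g:
  e0=⟨1,0,0⟩ f=>⟨1,1,1⟩ g=>⟨0,0,1⟩
  e1=⟨0,1,0⟩ f=>⟨1,0,0⟩ g=>⟨1,0,1⟩
  e2=⟨0,0,1⟩ f=>⟨0,1,0⟩ g=>⟨0,1,1⟩
  composite₁ = (0 1 0; 0 0 1; 1 1 1)
Path 2 = h;k:
  e0=⟨1,0,0⟩ h=>⟨0,1,0⟩ k=>⟨0,0,1⟩
  e1=⟨0,1,0⟩ h=>⟨1,0,1⟩ k=>⟨1,0,1⟩
  e2=⟨0,0,1⟩ h=>⟨0,1,1⟩ k=>⟨0,1,1⟩
  composite₂ = (0 1 0; 0 0 1; 1 1 1)
Equal? YES — commutes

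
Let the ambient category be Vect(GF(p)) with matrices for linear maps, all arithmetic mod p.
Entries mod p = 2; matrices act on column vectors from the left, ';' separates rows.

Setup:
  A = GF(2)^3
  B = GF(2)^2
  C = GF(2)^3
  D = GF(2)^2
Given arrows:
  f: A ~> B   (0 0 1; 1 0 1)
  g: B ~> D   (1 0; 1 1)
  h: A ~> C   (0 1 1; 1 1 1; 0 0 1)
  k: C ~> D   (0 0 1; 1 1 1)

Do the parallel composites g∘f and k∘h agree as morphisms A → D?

1) trace f;g:
  e0=(1,0,0) f~>(0,1) g~>(0,1)
  e1=(0,1,0) f~>(0,0) g~>(0,0)
  e2=(0,0,1) f~>(1,1) g~>(1,0)
  ⟦path⟧₁ = (0 0 1; 1 0 0)
2) trace h;k:
  e0=(1,0,0) h~>(0,1,0) k~>(0,1)
  e1=(0,1,0) h~>(1,1,0) k~>(0,0)
  e2=(0,0,1) h~>(1,1,1) k~>(1,1)
  ⟦path⟧₂ = (0 0 1; 1 0 1)
Equal? differ; not commutative

Answer: DOES NOT COMMUTE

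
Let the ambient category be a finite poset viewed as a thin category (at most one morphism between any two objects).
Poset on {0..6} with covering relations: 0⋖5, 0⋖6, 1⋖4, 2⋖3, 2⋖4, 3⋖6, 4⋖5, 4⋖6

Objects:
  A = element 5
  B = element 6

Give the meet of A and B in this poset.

Answer: NO MEET EXISTS

Derivation:
Common predecessors of 5,6: {0,1,2,4}
  maximal lower bounds 0 and 4 are incomparable: neither 0≤4 nor 4≤0
→ no greatest lower bound exists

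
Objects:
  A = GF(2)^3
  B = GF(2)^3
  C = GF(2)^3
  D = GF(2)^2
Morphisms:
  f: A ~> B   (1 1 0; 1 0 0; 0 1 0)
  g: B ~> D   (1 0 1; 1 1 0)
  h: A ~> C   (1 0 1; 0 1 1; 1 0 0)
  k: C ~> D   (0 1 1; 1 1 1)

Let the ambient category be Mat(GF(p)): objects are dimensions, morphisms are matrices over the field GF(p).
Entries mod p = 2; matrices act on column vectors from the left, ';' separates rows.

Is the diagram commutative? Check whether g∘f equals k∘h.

Answer: DOES NOT COMMUTE

Trace:
1) trace f;g:
  e0=[1,0,0] f~>[1,1,0] g~>[1,0]
  e1=[0,1,0] f~>[1,0,1] g~>[0,1]
  e2=[0,0,1] f~>[0,0,0] g~>[0,0]
  result₁ = (1 0 0; 0 1 0)
2) trace h;k:
  e0=[1,0,0] h~>[1,0,1] k~>[1,0]
  e1=[0,1,0] h~>[0,1,0] k~>[1,1]
  e2=[0,0,1] h~>[1,1,0] k~>[1,0]
  result₂ = (1 1 1; 0 1 0)
Equal? differ; not commutative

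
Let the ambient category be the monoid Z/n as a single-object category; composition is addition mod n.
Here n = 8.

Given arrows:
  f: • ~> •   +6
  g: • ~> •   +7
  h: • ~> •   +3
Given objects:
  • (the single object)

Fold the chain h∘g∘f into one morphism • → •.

  0 +6≡6 +7≡5 +3≡0  (mod 8)
⟦path⟧: +0

Answer: +0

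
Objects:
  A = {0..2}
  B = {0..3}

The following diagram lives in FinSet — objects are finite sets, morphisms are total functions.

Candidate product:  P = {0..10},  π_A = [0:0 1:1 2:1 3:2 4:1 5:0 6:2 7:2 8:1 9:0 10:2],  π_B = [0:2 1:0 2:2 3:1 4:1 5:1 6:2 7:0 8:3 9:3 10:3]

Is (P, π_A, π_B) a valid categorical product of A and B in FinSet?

Answer: NOT A VALID PRODUCT — |P|=11 ≠ |A|·|B|=12

Trace:
|A|·|B| = 3·4 = 12;  |P| = 11
  → cardinalities differ; no bijection possible.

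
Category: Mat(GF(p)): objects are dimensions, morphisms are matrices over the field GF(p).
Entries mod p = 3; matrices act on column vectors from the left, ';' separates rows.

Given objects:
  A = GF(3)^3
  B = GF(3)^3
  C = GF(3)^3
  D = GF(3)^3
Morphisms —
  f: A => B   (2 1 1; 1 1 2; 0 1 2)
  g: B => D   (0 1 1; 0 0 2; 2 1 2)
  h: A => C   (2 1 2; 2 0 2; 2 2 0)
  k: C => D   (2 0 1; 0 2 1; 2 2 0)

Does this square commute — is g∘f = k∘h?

Answer: DOES NOT COMMUTE

Work:
Along f;g (path 1):
  e0=[1,0,0] f=>[2,1,0] g=>[1,0,2]
  e1=[0,1,0] f=>[1,1,1] g=>[2,2,2]
  e2=[0,0,1] f=>[1,2,2] g=>[1,1,2]
  result₁ = (1 2 1; 0 2 1; 2 2 2)
Along h;k (path 2):
  e0=[1,0,0] h=>[2,2,2] k=>[0,0,2]
  e1=[0,1,0] h=>[1,0,2] k=>[1,2,2]
  e2=[0,0,1] h=>[2,2,0] k=>[1,1,2]
  result₂ = (0 1 1; 0 2 1; 2 2 2)
Equal? distinct morphisms ✗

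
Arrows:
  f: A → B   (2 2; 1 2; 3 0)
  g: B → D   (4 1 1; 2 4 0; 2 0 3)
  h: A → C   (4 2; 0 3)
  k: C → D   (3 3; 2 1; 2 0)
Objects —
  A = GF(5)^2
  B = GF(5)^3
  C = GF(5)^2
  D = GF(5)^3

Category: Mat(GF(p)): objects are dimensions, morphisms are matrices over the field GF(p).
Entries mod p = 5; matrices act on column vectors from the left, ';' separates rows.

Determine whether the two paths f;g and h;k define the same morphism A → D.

Along f;g (path 1):
  e0=[1,0] f→[2,1,3] g→[2,3,3]
  e1=[0,1] f→[2,2,0] g→[0,2,4]
  result₁ = (2 0; 3 2; 3 4)
Along h;k (path 2):
  e0=[1,0] h→[4,0] k→[2,3,3]
  e1=[0,1] h→[2,3] k→[0,2,4]
  result₂ = (2 0; 3 2; 3 4)
Equal? equal; square commutes

Answer: COMMUTES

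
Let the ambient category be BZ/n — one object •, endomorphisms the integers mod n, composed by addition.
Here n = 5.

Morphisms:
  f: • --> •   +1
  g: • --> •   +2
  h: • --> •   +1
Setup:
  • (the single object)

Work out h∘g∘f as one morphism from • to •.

  0 +1≡1 +2≡3 +1≡4  (mod 5)
result: +4

Answer: +4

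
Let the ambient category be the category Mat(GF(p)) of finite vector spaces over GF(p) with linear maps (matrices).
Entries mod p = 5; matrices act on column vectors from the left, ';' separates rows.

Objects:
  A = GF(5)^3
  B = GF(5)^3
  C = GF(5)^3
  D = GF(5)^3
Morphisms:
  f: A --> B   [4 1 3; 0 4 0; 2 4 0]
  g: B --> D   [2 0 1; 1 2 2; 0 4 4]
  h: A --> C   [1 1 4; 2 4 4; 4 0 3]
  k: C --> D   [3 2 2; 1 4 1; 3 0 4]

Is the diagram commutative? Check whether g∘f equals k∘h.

Answer: DOES NOT COMMUTE

Derivation:
Path 1 = f;g:
  e0=[1,0,0] f-->[4,0,2] g-->[0,3,3]
  e1=[0,1,0] f-->[1,4,4] g-->[1,2,2]
  e2=[0,0,1] f-->[3,0,0] g-->[1,3,0]
  ⟦path⟧₁ = [0 1 1; 3 2 3; 3 2 0]
Path 2 = h;k:
  e0=[1,0,0] h-->[1,2,4] k-->[0,3,4]
  e1=[0,1,0] h-->[1,4,0] k-->[1,2,3]
  e2=[0,0,1] h-->[4,4,3] k-->[1,3,4]
  ⟦path⟧₂ = [0 1 1; 3 2 3; 4 3 4]
Equal? differ; not commutative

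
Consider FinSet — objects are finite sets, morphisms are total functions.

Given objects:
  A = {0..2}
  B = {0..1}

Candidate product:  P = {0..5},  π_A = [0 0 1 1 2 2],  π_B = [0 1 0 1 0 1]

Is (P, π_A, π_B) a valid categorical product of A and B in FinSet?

Answer: VALID PRODUCT

Derivation:
|A|·|B| = 3·2 = 6;  |P| = 6
Check the pairing map k ↦ (π_A(k), π_B(k)):
  0 -> (0,0)
  1 -> (0,1)
  2 -> (1,0)
  3 -> (1,1)
  4 -> (2,0)
  5 -> (2,1)
distinct pairs in image: 6 / 6 needed
  → bijection onto A×B; projections well-typed.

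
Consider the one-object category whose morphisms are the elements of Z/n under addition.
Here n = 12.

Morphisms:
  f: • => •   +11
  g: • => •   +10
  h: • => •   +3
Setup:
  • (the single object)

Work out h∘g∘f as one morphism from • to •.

  0 +11≡11 +10≡9 +3≡0  (mod 12)
composite: +0

Answer: +0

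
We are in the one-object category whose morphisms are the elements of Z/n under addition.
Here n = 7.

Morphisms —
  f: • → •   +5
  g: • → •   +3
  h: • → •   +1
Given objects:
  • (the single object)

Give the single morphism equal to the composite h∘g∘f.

Answer: +2

Work:
  0 +5≡5 +3≡1 +1≡2  (mod 7)
result: +2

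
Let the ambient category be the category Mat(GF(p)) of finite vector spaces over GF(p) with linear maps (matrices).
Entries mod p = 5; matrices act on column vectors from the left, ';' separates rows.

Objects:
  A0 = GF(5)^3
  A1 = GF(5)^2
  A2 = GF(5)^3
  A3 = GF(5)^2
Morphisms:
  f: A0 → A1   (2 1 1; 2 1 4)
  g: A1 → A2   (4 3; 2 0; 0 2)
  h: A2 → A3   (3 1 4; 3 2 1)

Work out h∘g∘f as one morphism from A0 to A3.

  e0=[1,0,0] f→[2,2] g→[4,4,4] h→[2,4]
  e1=[0,1,0] f→[1,1] g→[2,2,2] h→[1,2]
  e2=[0,0,1] f→[1,4] g→[1,2,3] h→[2,0]
⟦path⟧: (2 1 2; 4 2 0)

Answer: (2 1 2; 4 2 0)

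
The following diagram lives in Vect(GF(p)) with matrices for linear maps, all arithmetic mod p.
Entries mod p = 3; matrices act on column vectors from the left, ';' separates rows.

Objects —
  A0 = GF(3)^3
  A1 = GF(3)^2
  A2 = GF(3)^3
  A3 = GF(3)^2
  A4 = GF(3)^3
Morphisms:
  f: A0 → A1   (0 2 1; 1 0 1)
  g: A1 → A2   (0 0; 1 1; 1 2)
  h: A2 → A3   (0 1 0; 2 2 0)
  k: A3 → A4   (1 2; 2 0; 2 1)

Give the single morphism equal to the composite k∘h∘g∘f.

  e0=(1,0,0) f→(0,1) g→(0,1,2) h→(1,2) k→(2,2,1)
  e1=(0,1,0) f→(2,0) g→(0,2,2) h→(2,1) k→(1,1,2)
  e2=(0,0,1) f→(1,1) g→(0,2,0) h→(2,1) k→(1,1,2)
⟦path⟧: (2 1 1; 2 1 1; 1 2 2)

Answer: (2 1 1; 2 1 1; 1 2 2)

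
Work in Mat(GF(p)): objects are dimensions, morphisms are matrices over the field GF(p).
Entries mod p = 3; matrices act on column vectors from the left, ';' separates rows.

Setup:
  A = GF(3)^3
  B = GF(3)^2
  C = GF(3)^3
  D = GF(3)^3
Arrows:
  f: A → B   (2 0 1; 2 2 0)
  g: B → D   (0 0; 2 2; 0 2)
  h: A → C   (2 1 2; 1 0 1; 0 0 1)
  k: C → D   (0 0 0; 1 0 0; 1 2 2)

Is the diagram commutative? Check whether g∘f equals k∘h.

1) trace f;g:
  e0=[1,0,0] f→[2,2] g→[0,2,1]
  e1=[0,1,0] f→[0,2] g→[0,1,1]
  e2=[0,0,1] f→[1,0] g→[0,2,0]
  ⟦path⟧₁ = (0 0 0; 2 1 2; 1 1 0)
2) trace h;k:
  e0=[1,0,0] h→[2,1,0] k→[0,2,1]
  e1=[0,1,0] h→[1,0,0] k→[0,1,1]
  e2=[0,0,1] h→[2,1,1] k→[0,2,0]
  ⟦path⟧₂ = (0 0 0; 2 1 2; 1 1 0)
Equal? equal; square commutes

Answer: COMMUTES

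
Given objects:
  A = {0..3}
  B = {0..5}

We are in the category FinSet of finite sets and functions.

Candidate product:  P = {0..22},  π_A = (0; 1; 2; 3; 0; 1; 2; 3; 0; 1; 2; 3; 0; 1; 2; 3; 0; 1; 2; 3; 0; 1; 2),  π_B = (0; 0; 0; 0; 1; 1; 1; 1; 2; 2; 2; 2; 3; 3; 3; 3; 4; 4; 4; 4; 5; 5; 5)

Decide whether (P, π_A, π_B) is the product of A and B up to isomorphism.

|A|·|B| = 4·6 = 24;  |P| = 23
  → cardinalities differ; no bijection possible.

Answer: NOT A VALID PRODUCT — |P|=23 ≠ |A|·|B|=24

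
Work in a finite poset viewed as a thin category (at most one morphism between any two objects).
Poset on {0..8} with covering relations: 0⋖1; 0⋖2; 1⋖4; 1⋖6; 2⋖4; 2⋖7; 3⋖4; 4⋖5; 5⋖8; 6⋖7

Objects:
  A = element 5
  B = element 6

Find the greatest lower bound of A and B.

Answer: A∧B = 1

Derivation:
{x : x≤A ∧ x≤B} = {0,1}  (A=5, B=6)
  0 ≤ 1
  1 ≤ 1
glb = 1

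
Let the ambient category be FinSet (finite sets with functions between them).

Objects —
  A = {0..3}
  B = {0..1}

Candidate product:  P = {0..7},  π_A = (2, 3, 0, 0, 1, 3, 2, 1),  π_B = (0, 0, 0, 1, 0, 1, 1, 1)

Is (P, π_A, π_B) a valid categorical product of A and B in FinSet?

Answer: VALID PRODUCT

Trace:
|A|·|B| = 4·2 = 8;  |P| = 8
Check the pairing map k ↦ (π_A(k), π_B(k)):
  0 -> (2,0)
  1 -> (3,0)
  2 -> (0,0)
  3 -> (0,1)
  4 -> (1,0)
  5 -> (3,1)
  6 -> (2,1)
  7 -> (1,1)
distinct pairs in image: 8 / 8 needed
  → bijection onto A×B; projections well-typed.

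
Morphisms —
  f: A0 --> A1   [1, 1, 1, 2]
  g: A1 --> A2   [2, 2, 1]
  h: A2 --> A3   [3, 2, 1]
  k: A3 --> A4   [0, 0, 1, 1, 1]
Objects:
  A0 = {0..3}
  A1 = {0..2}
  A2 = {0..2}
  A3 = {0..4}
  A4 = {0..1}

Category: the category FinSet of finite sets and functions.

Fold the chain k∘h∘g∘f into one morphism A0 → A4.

  0 f-->1 g-->2 h-->1 k-->0
  1 f-->1 g-->2 h-->1 k-->0
  2 f-->1 g-->2 h-->1 k-->0
  3 f-->2 g-->1 h-->2 k-->1
⟦path⟧: [0, 0, 0, 1]

Answer: [0, 0, 0, 1]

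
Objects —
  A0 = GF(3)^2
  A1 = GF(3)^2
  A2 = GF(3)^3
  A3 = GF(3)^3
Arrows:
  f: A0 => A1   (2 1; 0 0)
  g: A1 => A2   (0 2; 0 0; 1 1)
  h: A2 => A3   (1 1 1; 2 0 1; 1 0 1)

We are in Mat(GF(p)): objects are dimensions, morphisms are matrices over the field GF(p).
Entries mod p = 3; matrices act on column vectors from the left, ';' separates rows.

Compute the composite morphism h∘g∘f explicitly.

  e0=⟨1,0⟩ f=>⟨2,0⟩ g=>⟨0,0,2⟩ h=>⟨2,2,2⟩
  e1=⟨0,1⟩ f=>⟨1,0⟩ g=>⟨0,0,1⟩ h=>⟨1,1,1⟩
⟦path⟧: (2 1; 2 1; 2 1)

Answer: (2 1; 2 1; 2 1)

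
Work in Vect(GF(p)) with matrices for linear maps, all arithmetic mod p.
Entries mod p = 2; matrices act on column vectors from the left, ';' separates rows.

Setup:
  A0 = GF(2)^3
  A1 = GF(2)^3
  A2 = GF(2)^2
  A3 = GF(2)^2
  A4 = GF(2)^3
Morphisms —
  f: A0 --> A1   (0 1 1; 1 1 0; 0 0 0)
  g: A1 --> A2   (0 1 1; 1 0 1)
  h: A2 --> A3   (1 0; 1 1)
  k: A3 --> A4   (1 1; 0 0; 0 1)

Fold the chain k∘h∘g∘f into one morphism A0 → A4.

  e0=(1,0,0) f-->(0,1,0) g-->(1,0) h-->(1,1) k-->(0,0,1)
  e1=(0,1,0) f-->(1,1,0) g-->(1,1) h-->(1,0) k-->(1,0,0)
  e2=(0,0,1) f-->(1,0,0) g-->(0,1) h-->(0,1) k-->(1,0,1)
⟦path⟧: (0 1 1; 0 0 0; 1 0 1)

Answer: (0 1 1; 0 0 0; 1 0 1)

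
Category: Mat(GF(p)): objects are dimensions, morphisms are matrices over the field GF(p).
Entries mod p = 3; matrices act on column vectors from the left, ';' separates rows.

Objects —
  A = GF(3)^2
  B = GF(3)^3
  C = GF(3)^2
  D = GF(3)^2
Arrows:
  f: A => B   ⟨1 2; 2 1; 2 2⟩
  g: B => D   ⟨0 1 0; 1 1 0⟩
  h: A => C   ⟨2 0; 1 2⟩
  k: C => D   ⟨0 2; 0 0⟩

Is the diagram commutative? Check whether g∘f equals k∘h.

Answer: COMMUTES

Derivation:
1) trace f;g:
  e0=⟨1,0⟩ f=>⟨1,2,2⟩ g=>⟨2,0⟩
  e1=⟨0,1⟩ f=>⟨2,1,2⟩ g=>⟨1,0⟩
  result₁ = ⟨2 1; 0 0⟩
2) trace h;k:
  e0=⟨1,0⟩ h=>⟨2,1⟩ k=>⟨2,0⟩
  e1=⟨0,1⟩ h=>⟨0,2⟩ k=>⟨1,0⟩
  result₂ = ⟨2 1; 0 0⟩
Equal? same morphism ✓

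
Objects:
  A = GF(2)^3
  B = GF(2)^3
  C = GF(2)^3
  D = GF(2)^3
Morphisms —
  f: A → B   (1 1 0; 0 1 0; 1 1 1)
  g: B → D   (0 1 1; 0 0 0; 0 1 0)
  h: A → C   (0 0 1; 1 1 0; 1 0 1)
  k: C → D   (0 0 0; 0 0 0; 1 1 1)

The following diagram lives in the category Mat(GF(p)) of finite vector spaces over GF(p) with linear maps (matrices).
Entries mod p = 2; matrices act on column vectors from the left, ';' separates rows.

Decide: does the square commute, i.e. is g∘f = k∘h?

1) trace f;g:
  e0=⟨1,0,0⟩ f→⟨1,0,1⟩ g→⟨1,0,0⟩
  e1=⟨0,1,0⟩ f→⟨1,1,1⟩ g→⟨0,0,1⟩
  e2=⟨0,0,1⟩ f→⟨0,0,1⟩ g→⟨1,0,0⟩
  composite₁ = (1 0 1; 0 0 0; 0 1 0)
2) trace h;k:
  e0=⟨1,0,0⟩ h→⟨0,1,1⟩ k→⟨0,0,0⟩
  e1=⟨0,1,0⟩ h→⟨0,1,0⟩ k→⟨0,0,1⟩
  e2=⟨0,0,1⟩ h→⟨1,0,1⟩ k→⟨0,0,0⟩
  composite₂ = (0 0 0; 0 0 0; 0 1 0)
Equal? distinct morphisms ✗

Answer: DOES NOT COMMUTE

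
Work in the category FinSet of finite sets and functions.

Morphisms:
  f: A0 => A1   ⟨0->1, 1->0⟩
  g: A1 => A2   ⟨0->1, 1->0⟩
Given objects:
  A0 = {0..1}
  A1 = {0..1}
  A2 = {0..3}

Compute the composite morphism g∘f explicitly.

  0 f=>1 g=>0
  1 f=>0 g=>1
⟦path⟧: ⟨0->0, 1->1⟩

Answer: ⟨0->0, 1->1⟩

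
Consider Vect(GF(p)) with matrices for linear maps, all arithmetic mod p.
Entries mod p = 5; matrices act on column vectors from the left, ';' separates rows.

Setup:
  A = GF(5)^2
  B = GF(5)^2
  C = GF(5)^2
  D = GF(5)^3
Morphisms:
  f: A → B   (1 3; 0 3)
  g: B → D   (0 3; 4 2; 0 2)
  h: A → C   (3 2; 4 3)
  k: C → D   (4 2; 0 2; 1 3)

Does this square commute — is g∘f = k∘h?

Along f;g (path 1):
  e0=⟨1,0⟩ f→⟨1,0⟩ g→⟨0,4,0⟩
  e1=⟨0,1⟩ f→⟨3,3⟩ g→⟨4,3,1⟩
  result₁ = (0 4; 4 3; 0 1)
Along h;k (path 2):
  e0=⟨1,0⟩ h→⟨3,4⟩ k→⟨0,3,0⟩
  e1=⟨0,1⟩ h→⟨2,3⟩ k→⟨4,1,1⟩
  result₂ = (0 4; 3 1; 0 1)
Equal? NO — does not commute

Answer: DOES NOT COMMUTE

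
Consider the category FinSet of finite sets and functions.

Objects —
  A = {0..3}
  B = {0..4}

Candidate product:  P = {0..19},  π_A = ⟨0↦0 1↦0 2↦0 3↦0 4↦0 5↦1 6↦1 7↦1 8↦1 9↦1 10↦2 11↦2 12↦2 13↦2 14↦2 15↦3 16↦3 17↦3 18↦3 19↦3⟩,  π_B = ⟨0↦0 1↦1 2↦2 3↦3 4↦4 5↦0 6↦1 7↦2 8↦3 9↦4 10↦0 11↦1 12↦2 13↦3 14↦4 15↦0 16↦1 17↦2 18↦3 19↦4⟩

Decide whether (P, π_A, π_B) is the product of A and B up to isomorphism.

Answer: VALID PRODUCT

Trace:
|A|·|B| = 4·5 = 20;  |P| = 20
Check the pairing map k ↦ (π_A(k), π_B(k)):
  0 ↦ (0,0)
  1 ↦ (0,1)
  2 ↦ (0,2)
  3 ↦ (0,3)
  4 ↦ (0,4)
  5 ↦ (1,0)
  6 ↦ (1,1)
  7 ↦ (1,2)
  8 ↦ (1,3)
  9 ↦ (1,4)
  10 ↦ (2,0)
  11 ↦ (2,1)
  12 ↦ (2,2)
  13 ↦ (2,3)
  14 ↦ (2,4)
  15 ↦ (3,0)
  16 ↦ (3,1)
  17 ↦ (3,2)
  18 ↦ (3,3)
  19 ↦ (3,4)
distinct pairs in image: 20 / 20 needed
  → bijection onto A×B; projections well-typed.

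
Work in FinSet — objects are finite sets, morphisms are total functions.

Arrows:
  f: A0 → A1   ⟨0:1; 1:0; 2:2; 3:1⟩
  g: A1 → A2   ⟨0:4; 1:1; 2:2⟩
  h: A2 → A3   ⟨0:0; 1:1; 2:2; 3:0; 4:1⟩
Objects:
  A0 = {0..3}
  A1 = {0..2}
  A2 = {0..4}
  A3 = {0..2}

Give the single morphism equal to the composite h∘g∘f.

  0 f→1 g→1 h→1
  1 f→0 g→4 h→1
  2 f→2 g→2 h→2
  3 f→1 g→1 h→1
⟦path⟧: ⟨0:1; 1:1; 2:2; 3:1⟩

Answer: ⟨0:1; 1:1; 2:2; 3:1⟩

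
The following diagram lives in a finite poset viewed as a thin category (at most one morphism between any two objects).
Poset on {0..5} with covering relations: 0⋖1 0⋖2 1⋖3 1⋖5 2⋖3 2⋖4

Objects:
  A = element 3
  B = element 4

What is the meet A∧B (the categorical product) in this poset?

{x : x≤A ∧ x≤B} = {0,2}  (A=3, B=4)
  0 ≤ 2
  2 ≤ 2
glb = 2

Answer: A∧B = 2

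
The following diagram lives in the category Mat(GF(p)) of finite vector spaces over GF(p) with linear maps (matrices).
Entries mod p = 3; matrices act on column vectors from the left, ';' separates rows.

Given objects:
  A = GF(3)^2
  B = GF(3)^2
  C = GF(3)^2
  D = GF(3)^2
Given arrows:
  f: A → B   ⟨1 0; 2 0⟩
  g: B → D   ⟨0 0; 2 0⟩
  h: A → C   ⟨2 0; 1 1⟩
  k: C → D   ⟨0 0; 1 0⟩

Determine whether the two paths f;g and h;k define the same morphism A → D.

Along f;g (path 1):
  e0=⟨1,0⟩ f→⟨1,2⟩ g→⟨0,2⟩
  e1=⟨0,1⟩ f→⟨0,0⟩ g→⟨0,0⟩
  ⟦path⟧₁ = ⟨0 0; 2 0⟩
Along h;k (path 2):
  e0=⟨1,0⟩ h→⟨2,1⟩ k→⟨0,2⟩
  e1=⟨0,1⟩ h→⟨0,1⟩ k→⟨0,0⟩
  ⟦path⟧₂ = ⟨0 0; 2 0⟩
Equal? equal; square commutes

Answer: COMMUTES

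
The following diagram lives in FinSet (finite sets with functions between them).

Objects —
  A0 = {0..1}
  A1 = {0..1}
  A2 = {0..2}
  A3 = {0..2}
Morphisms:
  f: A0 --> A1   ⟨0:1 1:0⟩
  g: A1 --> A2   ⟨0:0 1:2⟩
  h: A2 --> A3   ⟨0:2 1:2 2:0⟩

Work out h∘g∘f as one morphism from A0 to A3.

Answer: ⟨0:0 1:2⟩

Derivation:
  0 f-->1 g-->2 h-->0
  1 f-->0 g-->0 h-->2
⟦path⟧: ⟨0:0 1:2⟩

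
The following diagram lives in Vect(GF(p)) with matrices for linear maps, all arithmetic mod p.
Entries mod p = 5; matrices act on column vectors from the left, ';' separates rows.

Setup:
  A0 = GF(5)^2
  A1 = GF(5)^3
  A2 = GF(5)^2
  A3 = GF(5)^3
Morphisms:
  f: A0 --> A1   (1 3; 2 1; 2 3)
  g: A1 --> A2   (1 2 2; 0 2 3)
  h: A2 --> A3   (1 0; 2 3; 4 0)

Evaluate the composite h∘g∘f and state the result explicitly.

Answer: (4 1; 3 0; 1 4)

Derivation:
  e0=(1,0) f-->(1,2,2) g-->(4,0) h-->(4,3,1)
  e1=(0,1) f-->(3,1,3) g-->(1,1) h-->(1,0,4)
composite: (4 1; 3 0; 1 4)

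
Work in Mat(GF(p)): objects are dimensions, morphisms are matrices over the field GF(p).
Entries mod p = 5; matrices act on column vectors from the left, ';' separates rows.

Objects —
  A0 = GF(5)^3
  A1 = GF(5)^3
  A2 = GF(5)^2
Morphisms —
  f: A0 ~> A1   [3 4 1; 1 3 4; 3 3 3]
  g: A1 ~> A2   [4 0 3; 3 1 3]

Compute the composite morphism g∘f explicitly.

  e0=(1,0,0) f~>(3,1,3) g~>(1,4)
  e1=(0,1,0) f~>(4,3,3) g~>(0,4)
  e2=(0,0,1) f~>(1,4,3) g~>(3,1)
composite: [1 0 3; 4 4 1]

Answer: [1 0 3; 4 4 1]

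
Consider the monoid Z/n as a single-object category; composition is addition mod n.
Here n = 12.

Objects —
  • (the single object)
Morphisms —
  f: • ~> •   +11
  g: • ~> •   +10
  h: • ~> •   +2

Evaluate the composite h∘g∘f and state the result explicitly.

Answer: +11

Derivation:
  0 +11≡11 +10≡9 +2≡11  (mod 12)
composite: +11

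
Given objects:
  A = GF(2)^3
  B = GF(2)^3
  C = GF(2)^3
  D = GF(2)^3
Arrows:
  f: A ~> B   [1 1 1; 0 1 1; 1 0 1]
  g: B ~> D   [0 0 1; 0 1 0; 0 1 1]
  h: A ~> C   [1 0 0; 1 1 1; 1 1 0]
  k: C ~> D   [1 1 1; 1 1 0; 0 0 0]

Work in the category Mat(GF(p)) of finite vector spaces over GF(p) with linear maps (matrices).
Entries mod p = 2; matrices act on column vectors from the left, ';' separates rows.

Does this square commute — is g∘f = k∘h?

Answer: DOES NOT COMMUTE

Trace:
Along f;g (path 1):
  e0=(1,0,0) f~>(1,0,1) g~>(1,0,1)
  e1=(0,1,0) f~>(1,1,0) g~>(0,1,1)
  e2=(0,0,1) f~>(1,1,1) g~>(1,1,0)
  result₁ = [1 0 1; 0 1 1; 1 1 0]
Along h;k (path 2):
  e0=(1,0,0) h~>(1,1,1) k~>(1,0,0)
  e1=(0,1,0) h~>(0,1,1) k~>(0,1,0)
  e2=(0,0,1) h~>(0,1,0) k~>(1,1,0)
  result₂ = [1 0 1; 0 1 1; 0 0 0]
Equal? NO — does not commute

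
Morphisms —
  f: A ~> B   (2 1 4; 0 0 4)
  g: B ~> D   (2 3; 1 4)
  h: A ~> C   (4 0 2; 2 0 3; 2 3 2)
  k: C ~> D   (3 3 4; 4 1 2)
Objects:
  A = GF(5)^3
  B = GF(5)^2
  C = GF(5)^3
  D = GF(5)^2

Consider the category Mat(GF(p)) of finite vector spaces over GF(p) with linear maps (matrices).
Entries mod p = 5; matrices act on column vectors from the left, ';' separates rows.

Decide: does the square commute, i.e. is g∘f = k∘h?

Path 1 = f;g:
  e0=⟨1,0,0⟩ f~>⟨2,0⟩ g~>⟨4,2⟩
  e1=⟨0,1,0⟩ f~>⟨1,0⟩ g~>⟨2,1⟩
  e2=⟨0,0,1⟩ f~>⟨4,4⟩ g~>⟨0,0⟩
  composite₁ = (4 2 0; 2 1 0)
Path 2 = h;k:
  e0=⟨1,0,0⟩ h~>⟨4,2,2⟩ k~>⟨1,2⟩
  e1=⟨0,1,0⟩ h~>⟨0,0,3⟩ k~>⟨2,1⟩
  e2=⟨0,0,1⟩ h~>⟨2,3,2⟩ k~>⟨3,0⟩
  composite₂ = (1 2 3; 2 1 0)
Equal? differ; not commutative

Answer: DOES NOT COMMUTE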